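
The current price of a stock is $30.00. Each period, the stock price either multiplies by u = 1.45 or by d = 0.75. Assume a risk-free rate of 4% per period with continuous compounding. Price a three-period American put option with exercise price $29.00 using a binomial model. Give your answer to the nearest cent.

$4.97

Risk-neutral probability p = (e^0.04 − 0.75)/(1.45 − 0.75) = 0.2908/0.7000 = 0.4154
Terminal stock prices: S_uuu = 91.46, S_uud = 47.31, S_udd = 24.47, S_ddd = 12.66
Terminal payoffs (K − S): max(-62.46, 0) = 0, max(-18.31, 0) = 0, max(4.531, 0) = 4.531, max(16.34, 0) = 16.34
Node uu (S = 63.08): continuation = e^(−0.04)·[0.4154·0.0000 + 0.5846·0.0000] = 0.0000; exercise value = 0.0000 ≤ continuation, so V_uu = 0.0000
Node ud (S = 32.62): continuation = e^(−0.04)·[0.4154·0.0000 + 0.5846·4.5312] = 2.5449; exercise value = 0.0000 ≤ continuation, so V_ud = 2.5449
Node dd (S = 16.88): continuation = e^(−0.04)·[0.4154·4.5312 + 0.5846·16.3438] = 10.9879; exercise value = 12.1250 > continuation, so V_dd = 12.1250 (exercise)
Node u (S = 43.5): continuation = e^(−0.04)·[0.4154·0.0000 + 0.5846·2.5449] = 1.4293; exercise value = 0.0000 ≤ continuation, so V_u = 1.4293
Node d (S = 22.5): continuation = e^(−0.04)·[0.4154·2.5449 + 0.5846·12.1250] = 7.8256; exercise value = 6.5000 ≤ continuation, so V_d = 7.8256
Node 0 (S = 30): continuation = e^(−0.04)·[0.4154·1.4293 + 0.5846·7.8256] = 4.9657; exercise value = 0.0000 ≤ continuation, so V_0 = 4.9657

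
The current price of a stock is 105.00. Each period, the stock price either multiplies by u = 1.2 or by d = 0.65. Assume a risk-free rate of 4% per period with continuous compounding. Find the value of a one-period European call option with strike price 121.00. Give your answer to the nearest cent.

3.41

Risk-neutral probability p = (e^0.04 − 0.65)/(1.2 − 0.65) = 0.3908/0.5500 = 0.7106
Terminal stock prices: S_u = 126, S_d = 68.25
Terminal payoffs (S − K): max(5, 0) = 5, max(-52.75, 0) = 0
Node 0 (S = 105): V_0 = e^(−0.04)·[0.7106·5.0000 + 0.2894·0.0000] = 3.4135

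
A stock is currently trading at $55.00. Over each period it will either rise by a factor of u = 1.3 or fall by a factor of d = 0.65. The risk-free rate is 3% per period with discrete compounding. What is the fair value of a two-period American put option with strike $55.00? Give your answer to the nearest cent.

Risk-neutral probability p = (1 + 0.03 − 0.65)/(1.3 − 0.65) = 0.3800/0.6500 = 0.5846
Terminal stock prices: S_uu = 92.95, S_ud = 46.48, S_dd = 23.24
Terminal payoffs (K − S): max(-37.95, 0) = 0, max(8.525, 0) = 8.525, max(31.76, 0) = 31.76
Node u (S = 71.5): continuation = 1/1.03·[0.5846·0.0000 + 0.4154·8.5250] = 3.4380; exercise value = 0.0000 ≤ continuation, so V_u = 3.4380
Node d (S = 35.75): continuation = 1/1.03·[0.5846·8.5250 + 0.4154·31.7625] = 17.6481; exercise value = 19.2500 > continuation, so V_d = 19.2500 (exercise)
Node 0 (S = 55): continuation = 1/1.03·[0.5846·3.4380 + 0.4154·19.2500] = 9.7146; exercise value = 0.0000 ≤ continuation, so V_0 = 9.7146

$9.71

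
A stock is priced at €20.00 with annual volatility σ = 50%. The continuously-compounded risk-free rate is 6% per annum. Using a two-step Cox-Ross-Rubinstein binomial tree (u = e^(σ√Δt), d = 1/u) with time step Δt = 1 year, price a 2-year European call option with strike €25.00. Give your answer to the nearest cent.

€4.97

CRR parameters: u = e^(σ√Δt) = e^(0.5·√1) = 1.6487, d = 1/u = 0.6065
Per-period rate: rΔt = 0.06·1 = 0.06, so R = e^0.06 = 1.0618
Risk-neutral probability p = (e^0.06 − 0.6065)/(1.6487 − 0.6065) = 0.4553/1.0422 = 0.4369
Terminal stock prices: S_uu = 54.37, S_ud = 20, S_dd = 7.358
Terminal payoffs (S − K): max(29.37, 0) = 29.37, max(-5, 0) = 0, max(-17.64, 0) = 0
Node u (S = 32.97): V_u = e^(−0.06)·[0.4369·29.3656 + 0.5631·0.0000] = 12.0820
Node d (S = 12.13): V_d = e^(−0.06)·[0.4369·0.0000 + 0.5631·0.0000] = 0.0000
Node 0 (S = 20): V_0 = e^(−0.06)·[0.4369·12.0820 + 0.5631·0.0000] = 4.9709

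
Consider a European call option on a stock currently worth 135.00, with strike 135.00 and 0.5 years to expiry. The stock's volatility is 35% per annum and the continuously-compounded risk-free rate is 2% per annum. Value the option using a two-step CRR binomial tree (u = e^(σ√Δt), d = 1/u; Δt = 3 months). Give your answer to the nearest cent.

12.41

CRR parameters: u = e^(σ√Δt) = e^(0.35·√0.25) = 1.1912, d = 1/u = 0.8395
Per-period rate: rΔt = 0.02·0.25 = 0.005, so R = e^0.005 = 1.0050
Risk-neutral probability p = (e^0.005 − 0.8395)/(1.1912 − 0.8395) = 0.1656/0.3518 = 0.4706
Terminal stock prices: S_uu = 191.6, S_ud = 135, S_dd = 95.13
Terminal payoffs (S − K): max(56.57, 0) = 56.57, max(0, 0) = 0, max(-39.87, 0) = 0
Node u (S = 160.8): V_u = e^(−0.005)·[0.4706·56.5741 + 0.5294·0.0000] = 26.4916
Node d (S = 113.3): V_d = e^(−0.005)·[0.4706·0.0000 + 0.5294·0.0000] = 0.0000
Node 0 (S = 135): V_0 = e^(−0.005)·[0.4706·26.4916 + 0.5294·0.0000] = 12.4050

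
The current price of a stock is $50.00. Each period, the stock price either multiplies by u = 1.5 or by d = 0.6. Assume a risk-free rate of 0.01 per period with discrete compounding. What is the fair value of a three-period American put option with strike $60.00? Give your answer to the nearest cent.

$20.85

Risk-neutral probability p = (1 + 0.01 − 0.6)/(1.5 − 0.6) = 0.4100/0.9000 = 0.4556
Terminal stock prices: S_uuu = 168.8, S_uud = 67.5, S_udd = 27, S_ddd = 10.8
Terminal payoffs (K − S): max(-108.8, 0) = 0, max(-7.5, 0) = 0, max(33, 0) = 33, max(49.2, 0) = 49.2
Node uu (S = 112.5): continuation = 1/1.01·[0.4556·0.0000 + 0.5444·0.0000] = 0.0000; exercise value = 0.0000 ≤ continuation, so V_uu = 0.0000
Node ud (S = 45): continuation = 1/1.01·[0.4556·0.0000 + 0.5444·33.0000] = 17.7888; exercise value = 15.0000 ≤ continuation, so V_ud = 17.7888
Node dd (S = 18): continuation = 1/1.01·[0.4556·33.0000 + 0.5444·49.2000] = 41.4059; exercise value = 42.0000 > continuation, so V_dd = 42.0000 (exercise)
Node u (S = 75): continuation = 1/1.01·[0.4556·0.0000 + 0.5444·17.7888] = 9.5891; exercise value = 0.0000 ≤ continuation, so V_u = 9.5891
Node d (S = 30): continuation = 1/1.01·[0.4556·17.7888 + 0.5444·42.0000] = 30.6638; exercise value = 30.0000 ≤ continuation, so V_d = 30.6638
Node 0 (S = 50): continuation = 1/1.01·[0.4556·9.5891 + 0.5444·30.6638] = 20.8546; exercise value = 10.0000 ≤ continuation, so V_0 = 20.8546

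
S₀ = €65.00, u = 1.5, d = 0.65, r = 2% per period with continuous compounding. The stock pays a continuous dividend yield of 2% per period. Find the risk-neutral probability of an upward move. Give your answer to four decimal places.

p = 0.4118

Per-period risk-free factor R = e^0.02 = 1.0202; dividend-adjusted growth = e^(0.02−0.02) = 1.0000.
Risk-neutral probability p = (1.0000 − 0.65)/(1.5 − 0.65) = 0.3500/0.8500 = 0.4118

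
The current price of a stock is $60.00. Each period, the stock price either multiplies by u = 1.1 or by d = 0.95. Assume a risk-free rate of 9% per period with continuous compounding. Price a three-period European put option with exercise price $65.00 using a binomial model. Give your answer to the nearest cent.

$0.02

Risk-neutral probability p = (e^0.09 − 0.95)/(1.1 − 0.95) = 0.1442/0.1500 = 0.9612
Terminal stock prices: S_uuu = 79.86, S_uud = 68.97, S_udd = 59.56, S_ddd = 51.44
Terminal payoffs (K − S): max(-14.86, 0) = 0, max(-3.97, 0) = 0, max(5.435, 0) = 5.435, max(13.56, 0) = 13.56
Node uu (S = 72.6): V_uu = e^(−0.09)·[0.9612·0.0000 + 0.0388·0.0000] = 0.0000
Node ud (S = 62.7): V_ud = e^(−0.09)·[0.9612·0.0000 + 0.0388·5.4350] = 0.1929
Node dd (S = 54.15): V_dd = e^(−0.09)·[0.9612·5.4350 + 0.0388·13.5575] = 5.2555
Node u (S = 66): V_u = e^(−0.09)·[0.9612·0.0000 + 0.0388·0.1929] = 0.0068
Node d (S = 57): V_d = e^(−0.09)·[0.9612·0.1929 + 0.0388·5.2555] = 0.3560
Node 0 (S = 60): V_0 = e^(−0.09)·[0.9612·0.0068 + 0.0388·0.3560] = 0.0187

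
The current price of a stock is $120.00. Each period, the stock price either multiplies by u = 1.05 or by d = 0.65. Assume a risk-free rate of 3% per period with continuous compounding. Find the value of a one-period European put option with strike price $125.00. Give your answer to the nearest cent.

Risk-neutral probability p = (e^0.03 − 0.65)/(1.05 − 0.65) = 0.3805/0.4000 = 0.9511
Terminal stock prices: S_u = 126, S_d = 78
Terminal payoffs (K − S): max(-1, 0) = 0, max(47, 0) = 47
Node 0 (S = 120): V_0 = e^(−0.03)·[0.9511·0.0000 + 0.0489·47.0000] = 2.2287

$2.23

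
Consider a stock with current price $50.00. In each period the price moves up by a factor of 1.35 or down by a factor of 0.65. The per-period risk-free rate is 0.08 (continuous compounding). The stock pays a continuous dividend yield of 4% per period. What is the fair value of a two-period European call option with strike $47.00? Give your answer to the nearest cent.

$11.72

Per-period risk-free factor R = e^0.08 = 1.0833; dividend-adjusted growth = e^(0.08−0.04) = 1.0408.
Risk-neutral probability p = (1.0408 − 0.65)/(1.35 − 0.65) = 0.3908/0.7000 = 0.5583
Terminal stock prices: S_uu = 91.13, S_ud = 43.88, S_dd = 21.13
Terminal payoffs (S − K): max(44.13, 0) = 44.13, max(-3.125, 0) = 0, max(-25.87, 0) = 0
Node u (S = 67.5): V_u = e^(−0.08)·[0.5583·44.1250 + 0.4417·0.0000] = 22.7410
Node d (S = 32.5): V_d = e^(−0.08)·[0.5583·0.0000 + 0.4417·0.0000] = 0.0000
Node 0 (S = 50): V_0 = e^(−0.08)·[0.5583·22.7410 + 0.4417·0.0000] = 11.7202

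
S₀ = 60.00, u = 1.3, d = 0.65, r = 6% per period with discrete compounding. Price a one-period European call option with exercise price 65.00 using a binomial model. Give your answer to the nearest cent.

7.74

Risk-neutral probability p = (1 + 0.06 − 0.65)/(1.3 − 0.65) = 0.4100/0.6500 = 0.6308
Terminal stock prices: S_u = 78, S_d = 39
Terminal payoffs (S − K): max(13, 0) = 13, max(-26, 0) = 0
Node 0 (S = 60): V_0 = 1/1.06·[0.6308·13.0000 + 0.3692·0.0000] = 7.7358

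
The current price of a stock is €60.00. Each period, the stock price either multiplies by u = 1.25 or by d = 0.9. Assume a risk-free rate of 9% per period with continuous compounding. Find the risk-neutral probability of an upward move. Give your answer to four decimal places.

Risk-neutral probability p = (e^0.09 − 0.9)/(1.25 − 0.9) = 0.1942/0.3500 = 0.5548

p = 0.5548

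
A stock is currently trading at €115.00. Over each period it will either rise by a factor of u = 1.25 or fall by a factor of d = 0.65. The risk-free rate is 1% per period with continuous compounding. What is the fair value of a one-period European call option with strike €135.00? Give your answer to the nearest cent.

Risk-neutral probability p = (e^0.01 − 0.65)/(1.25 − 0.65) = 0.3601/0.6000 = 0.6001
Terminal stock prices: S_u = 143.8, S_d = 74.75
Terminal payoffs (S − K): max(8.75, 0) = 8.75, max(-60.25, 0) = 0
Node 0 (S = 115): V_0 = e^(−0.01)·[0.6001·8.7500 + 0.3999·0.0000] = 5.1985

€5.20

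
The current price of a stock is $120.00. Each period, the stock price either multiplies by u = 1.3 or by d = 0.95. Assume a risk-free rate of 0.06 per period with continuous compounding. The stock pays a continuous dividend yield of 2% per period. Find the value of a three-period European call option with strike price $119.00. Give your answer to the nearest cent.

$19.08

Per-period risk-free factor R = e^0.06 = 1.0618; dividend-adjusted growth = e^(0.06−0.02) = 1.0408.
Risk-neutral probability p = (1.0408 − 0.95)/(1.3 − 0.95) = 0.0908/0.3500 = 0.2595
Terminal stock prices: S_uuu = 263.6, S_uud = 192.7, S_udd = 140.8, S_ddd = 102.9
Terminal payoffs (S − K): max(144.6, 0) = 144.6, max(73.66, 0) = 73.66, max(21.79, 0) = 21.79, max(-16.12, 0) = 0
Node uu (S = 202.8): V_uu = e^(−0.06)·[0.2595·144.6400 + 0.7405·73.6600] = 86.7143
Node ud (S = 148.2): V_ud = e^(−0.06)·[0.2595·73.6600 + 0.7405·21.7900] = 33.1955
Node dd (S = 108.3): V_dd = e^(−0.06)·[0.2595·21.7900 + 0.7405·0.0000] = 5.3244
Node u (S = 156): V_u = e^(−0.06)·[0.2595·86.7143 + 0.7405·33.1955] = 44.3396
Node d (S = 114): V_d = e^(−0.06)·[0.2595·33.1955 + 0.7405·5.3244] = 11.8246
Node 0 (S = 120): V_0 = e^(−0.06)·[0.2595·44.3396 + 0.7405·11.8246] = 19.0810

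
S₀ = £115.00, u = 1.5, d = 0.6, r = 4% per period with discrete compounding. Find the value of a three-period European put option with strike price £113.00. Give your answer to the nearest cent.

£27.80

Risk-neutral probability p = (1 + 0.04 − 0.6)/(1.5 − 0.6) = 0.4400/0.9000 = 0.4889
Terminal stock prices: S_uuu = 388.1, S_uud = 155.2, S_udd = 62.1, S_ddd = 24.84
Terminal payoffs (K − S): max(-275.1, 0) = 0, max(-42.25, 0) = 0, max(50.9, 0) = 50.9, max(88.16, 0) = 88.16
Node uu (S = 258.8): V_uu = 1/1.04·[0.4889·0.0000 + 0.5111·0.0000] = 0.0000
Node ud (S = 103.5): V_ud = 1/1.04·[0.4889·0.0000 + 0.5111·50.9000] = 25.0150
Node dd (S = 41.4): V_dd = 1/1.04·[0.4889·50.9000 + 0.5111·88.1600] = 67.2538
Node u (S = 172.5): V_u = 1/1.04·[0.4889·0.0000 + 0.5111·25.0150] = 12.2937
Node d (S = 69): V_d = 1/1.04·[0.4889·25.0150 + 0.5111·67.2538] = 44.8113
Node 0 (S = 115): V_0 = 1/1.04·[0.4889·12.2937 + 0.5111·44.8113] = 27.8017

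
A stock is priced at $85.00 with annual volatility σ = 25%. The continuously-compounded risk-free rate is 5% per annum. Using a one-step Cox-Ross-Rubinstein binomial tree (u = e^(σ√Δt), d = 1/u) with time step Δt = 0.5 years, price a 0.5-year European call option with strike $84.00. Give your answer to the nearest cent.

$8.96

CRR parameters: u = e^(σ√Δt) = e^(0.25·√0.5) = 1.1934, d = 1/u = 0.8380
Per-period rate: rΔt = 0.05·0.5 = 0.025, so R = e^0.025 = 1.0253
Risk-neutral probability p = (e^0.025 − 0.8380)/(1.1934 − 0.8380) = 0.1873/0.3554 = 0.5272
Terminal stock prices: S_u = 101.4, S_d = 71.23
Terminal payoffs (S − K): max(17.44, 0) = 17.44, max(-12.77, 0) = 0
Node 0 (S = 85): V_0 = e^(−0.025)·[0.5272·17.4360 + 0.4728·0.0000] = 8.9645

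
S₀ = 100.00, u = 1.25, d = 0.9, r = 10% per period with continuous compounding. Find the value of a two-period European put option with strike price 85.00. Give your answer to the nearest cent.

0.56

Risk-neutral probability p = (e^0.1 − 0.9)/(1.25 − 0.9) = 0.2052/0.3500 = 0.5862
Terminal stock prices: S_uu = 156.2, S_ud = 112.5, S_dd = 81
Terminal payoffs (K − S): max(-71.25, 0) = 0, max(-27.5, 0) = 0, max(4, 0) = 4
Node u (S = 125): V_u = e^(−0.1)·[0.5862·0.0000 + 0.4138·0.0000] = 0.0000
Node d (S = 90): V_d = e^(−0.1)·[0.5862·0.0000 + 0.4138·4.0000] = 1.4977
Node 0 (S = 100): V_0 = e^(−0.1)·[0.5862·0.0000 + 0.4138·1.4977] = 0.5608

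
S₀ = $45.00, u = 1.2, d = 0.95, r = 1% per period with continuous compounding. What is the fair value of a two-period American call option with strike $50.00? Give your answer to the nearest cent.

Risk-neutral probability p = (e^0.01 − 0.95)/(1.2 − 0.95) = 0.0601/0.2500 = 0.2402
Terminal stock prices: S_uu = 64.8, S_ud = 51.3, S_dd = 40.61
Terminal payoffs (S − K): max(14.8, 0) = 14.8, max(1.3, 0) = 1.3, max(-9.388, 0) = 0
Node u (S = 54): continuation = e^(−0.01)·[0.2402·14.8000 + 0.7598·1.3000] = 4.4975; exercise value = 4.0000 ≤ continuation, so V_u = 4.4975
Node d (S = 42.75): continuation = e^(−0.01)·[0.2402·1.3000 + 0.7598·0.0000] = 0.3092; exercise value = 0.0000 ≤ continuation, so V_d = 0.3092
Node 0 (S = 45): continuation = e^(−0.01)·[0.2402·4.4975 + 0.7598·0.3092] = 1.3021; exercise value = 0.0000 ≤ continuation, so V_0 = 1.3021

$1.30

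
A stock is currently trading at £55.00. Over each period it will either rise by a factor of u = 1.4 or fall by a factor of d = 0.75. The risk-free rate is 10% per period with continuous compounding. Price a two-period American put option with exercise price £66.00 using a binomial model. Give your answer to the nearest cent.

£11.83

Risk-neutral probability p = (e^0.1 − 0.75)/(1.4 − 0.75) = 0.3552/0.6500 = 0.5464
Terminal stock prices: S_uu = 107.8, S_ud = 57.75, S_dd = 30.94
Terminal payoffs (K − S): max(-41.8, 0) = 0, max(8.25, 0) = 8.25, max(35.06, 0) = 35.06
Node u (S = 77): continuation = e^(−0.1)·[0.5464·0.0000 + 0.4536·8.2500] = 3.3860; exercise value = 0.0000 ≤ continuation, so V_u = 3.3860
Node d (S = 41.25): continuation = e^(−0.1)·[0.5464·8.2500 + 0.4536·35.0625] = 18.4693; exercise value = 24.7500 > continuation, so V_d = 24.7500 (exercise)
Node 0 (S = 55): continuation = e^(−0.1)·[0.5464·3.3860 + 0.4536·24.7500] = 11.8320; exercise value = 11.0000 ≤ continuation, so V_0 = 11.8320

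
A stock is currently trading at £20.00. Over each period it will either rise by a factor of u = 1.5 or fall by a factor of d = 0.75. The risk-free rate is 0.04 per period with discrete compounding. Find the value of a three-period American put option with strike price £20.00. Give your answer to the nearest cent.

£3.85

Risk-neutral probability p = (1 + 0.04 − 0.75)/(1.5 − 0.75) = 0.2900/0.7500 = 0.3867
Terminal stock prices: S_uuu = 67.5, S_uud = 33.75, S_udd = 16.88, S_ddd = 8.438
Terminal payoffs (K − S): max(-47.5, 0) = 0, max(-13.75, 0) = 0, max(3.125, 0) = 3.125, max(11.56, 0) = 11.56
Node uu (S = 45): continuation = 1/1.04·[0.3867·0.0000 + 0.6133·0.0000] = 0.0000; exercise value = 0.0000 ≤ continuation, so V_uu = 0.0000
Node ud (S = 22.5): continuation = 1/1.04·[0.3867·0.0000 + 0.6133·3.1250] = 1.8429; exercise value = 0.0000 ≤ continuation, so V_ud = 1.8429
Node dd (S = 11.25): continuation = 1/1.04·[0.3867·3.1250 + 0.6133·11.5625] = 7.9808; exercise value = 8.7500 > continuation, so V_dd = 8.7500 (exercise)
Node u (S = 30): continuation = 1/1.04·[0.3867·0.0000 + 0.6133·1.8429] = 1.0869; exercise value = 0.0000 ≤ continuation, so V_u = 1.0869
Node d (S = 15): continuation = 1/1.04·[0.3867·1.8429 + 0.6133·8.7500] = 5.8455; exercise value = 5.0000 ≤ continuation, so V_d = 5.8455
Node 0 (S = 20): continuation = 1/1.04·[0.3867·1.0869 + 0.6133·5.8455] = 3.8514; exercise value = 0.0000 ≤ continuation, so V_0 = 3.8514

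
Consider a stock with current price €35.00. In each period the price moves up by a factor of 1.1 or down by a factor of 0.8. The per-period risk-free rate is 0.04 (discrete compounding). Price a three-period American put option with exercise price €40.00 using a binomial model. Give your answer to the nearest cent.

€5.00

Risk-neutral probability p = (1 + 0.04 − 0.8)/(1.1 − 0.8) = 0.2400/0.3000 = 0.8000
Terminal stock prices: S_uuu = 46.59, S_uud = 33.88, S_udd = 24.64, S_ddd = 17.92
Terminal payoffs (K − S): max(-6.585, 0) = 0, max(6.12, 0) = 6.12, max(15.36, 0) = 15.36, max(22.08, 0) = 22.08
Node uu (S = 42.35): continuation = 1/1.04·[0.8000·0.0000 + 0.2000·6.1200] = 1.1769; exercise value = 0.0000 ≤ continuation, so V_uu = 1.1769
Node ud (S = 30.8): continuation = 1/1.04·[0.8000·6.1200 + 0.2000·15.3600] = 7.6615; exercise value = 9.2000 > continuation, so V_ud = 9.2000 (exercise)
Node dd (S = 22.4): continuation = 1/1.04·[0.8000·15.3600 + 0.2000·22.0800] = 16.0615; exercise value = 17.6000 > continuation, so V_dd = 17.6000 (exercise)
Node u (S = 38.5): continuation = 1/1.04·[0.8000·1.1769 + 0.2000·9.2000] = 2.6746; exercise value = 1.5000 ≤ continuation, so V_u = 2.6746
Node d (S = 28): continuation = 1/1.04·[0.8000·9.2000 + 0.2000·17.6000] = 10.4615; exercise value = 12.0000 > continuation, so V_d = 12.0000 (exercise)
Node 0 (S = 35): continuation = 1/1.04·[0.8000·2.6746 + 0.2000·12.0000] = 4.3650; exercise value = 5.0000 > continuation, so V_0 = 5.0000 (exercise)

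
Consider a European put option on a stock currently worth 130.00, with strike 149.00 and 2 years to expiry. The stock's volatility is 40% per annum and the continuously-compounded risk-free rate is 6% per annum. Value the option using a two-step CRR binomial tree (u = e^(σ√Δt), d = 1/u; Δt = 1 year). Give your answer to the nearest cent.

CRR parameters: u = e^(σ√Δt) = e^(0.4·√1) = 1.4918, d = 1/u = 0.6703
Per-period rate: rΔt = 0.06·1 = 0.06, so R = e^0.06 = 1.0618
Risk-neutral probability p = (e^0.06 − 0.6703)/(1.4918 − 0.6703) = 0.3915/0.8215 = 0.4766
Terminal stock prices: S_uu = 289.3, S_ud = 130, S_dd = 58.41
Terminal payoffs (K − S): max(-140.3, 0) = 0, max(19, 0) = 19, max(90.59, 0) = 90.59
Node u (S = 193.9): V_u = e^(−0.06)·[0.4766·0.0000 + 0.5234·19.0000] = 9.3657
Node d (S = 87.14): V_d = e^(−0.06)·[0.4766·19.0000 + 0.5234·90.5872] = 53.1813
Node 0 (S = 130): V_0 = e^(−0.06)·[0.4766·9.3657 + 0.5234·53.1813] = 30.4185

30.42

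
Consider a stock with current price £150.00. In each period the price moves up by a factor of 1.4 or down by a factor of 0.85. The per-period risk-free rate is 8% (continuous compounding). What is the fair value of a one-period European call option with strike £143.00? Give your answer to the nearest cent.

Risk-neutral probability p = (e^0.08 − 0.85)/(1.4 − 0.85) = 0.2333/0.5500 = 0.4242
Terminal stock prices: S_u = 210, S_d = 127.5
Terminal payoffs (S − K): max(67, 0) = 67, max(-15.5, 0) = 0
Node 0 (S = 150): V_0 = e^(−0.08)·[0.4242·67.0000 + 0.5758·0.0000] = 26.2337

£26.23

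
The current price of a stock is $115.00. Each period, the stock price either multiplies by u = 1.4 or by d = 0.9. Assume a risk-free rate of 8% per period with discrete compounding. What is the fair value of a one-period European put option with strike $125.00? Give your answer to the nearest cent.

Risk-neutral probability p = (1 + 0.08 − 0.9)/(1.4 − 0.9) = 0.1800/0.5000 = 0.3600
Terminal stock prices: S_u = 161, S_d = 103.5
Terminal payoffs (K − S): max(-36, 0) = 0, max(21.5, 0) = 21.5
Node 0 (S = 115): V_0 = 1/1.08·[0.3600·0.0000 + 0.6400·21.5000] = 12.7407

$12.74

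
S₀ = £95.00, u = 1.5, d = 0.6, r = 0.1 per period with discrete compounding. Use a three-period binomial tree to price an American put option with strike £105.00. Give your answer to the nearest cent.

£23.82

Risk-neutral probability p = (1 + 0.1 − 0.6)/(1.5 − 0.6) = 0.5000/0.9000 = 0.5556
Terminal stock prices: S_uuu = 320.6, S_uud = 128.2, S_udd = 51.3, S_ddd = 20.52
Terminal payoffs (K − S): max(-215.6, 0) = 0, max(-23.25, 0) = 0, max(53.7, 0) = 53.7, max(84.48, 0) = 84.48
Node uu (S = 213.8): continuation = 1/1.1·[0.5556·0.0000 + 0.4444·0.0000] = 0.0000; exercise value = 0.0000 ≤ continuation, so V_uu = 0.0000
Node ud (S = 85.5): continuation = 1/1.1·[0.5556·0.0000 + 0.4444·53.7000] = 21.6970; exercise value = 19.5000 ≤ continuation, so V_ud = 21.6970
Node dd (S = 34.2): continuation = 1/1.1·[0.5556·53.7000 + 0.4444·84.4800] = 61.2545; exercise value = 70.8000 > continuation, so V_dd = 70.8000 (exercise)
Node u (S = 142.5): continuation = 1/1.1·[0.5556·0.0000 + 0.4444·21.6970] = 8.7665; exercise value = 0.0000 ≤ continuation, so V_u = 8.7665
Node d (S = 57): continuation = 1/1.1·[0.5556·21.6970 + 0.4444·70.8000] = 39.5641; exercise value = 48.0000 > continuation, so V_d = 48.0000 (exercise)
Node 0 (S = 95): continuation = 1/1.1·[0.5556·8.7665 + 0.4444·48.0000] = 23.8214; exercise value = 10.0000 ≤ continuation, so V_0 = 23.8214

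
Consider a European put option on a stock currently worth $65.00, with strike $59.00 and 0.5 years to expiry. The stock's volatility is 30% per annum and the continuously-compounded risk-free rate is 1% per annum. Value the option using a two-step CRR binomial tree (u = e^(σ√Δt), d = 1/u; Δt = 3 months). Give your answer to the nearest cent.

CRR parameters: u = e^(σ√Δt) = e^(0.3·√0.25) = 1.1618, d = 1/u = 0.8607
Per-period rate: rΔt = 0.01·0.25 = 0.0025, so R = e^0.0025 = 1.0025
Risk-neutral probability p = (e^0.0025 − 0.8607)/(1.1618 − 0.8607) = 0.1418/0.3011 = 0.4709
Terminal stock prices: S_uu = 87.74, S_ud = 65, S_dd = 48.15
Terminal payoffs (K − S): max(-28.74, 0) = 0, max(-6, 0) = 0, max(10.85, 0) = 10.85
Node u (S = 75.52): V_u = e^(−0.0025)·[0.4709·0.0000 + 0.5291·0.0000] = 0.0000
Node d (S = 55.95): V_d = e^(−0.0025)·[0.4709·0.0000 + 0.5291·10.8468] = 5.7249
Node 0 (S = 65): V_0 = e^(−0.0025)·[0.4709·0.0000 + 0.5291·5.7249] = 3.0216

$3.02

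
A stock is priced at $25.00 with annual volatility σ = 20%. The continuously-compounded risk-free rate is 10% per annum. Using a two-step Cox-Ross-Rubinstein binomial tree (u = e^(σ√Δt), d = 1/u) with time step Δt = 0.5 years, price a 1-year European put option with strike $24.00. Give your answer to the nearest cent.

CRR parameters: u = e^(σ√Δt) = e^(0.2·√0.5) = 1.1519, d = 1/u = 0.8681
Per-period rate: rΔt = 0.1·0.5 = 0.05, so R = e^0.05 = 1.0513
Risk-neutral probability p = (e^0.05 − 0.8681)/(1.1519 − 0.8681) = 0.1831/0.2838 = 0.6454
Terminal stock prices: S_uu = 33.17, S_ud = 25, S_dd = 18.84
Terminal payoffs (K − S): max(-9.172, 0) = 0, max(-1, 0) = 0, max(5.159, 0) = 5.159
Node u (S = 28.8): V_u = e^(−0.05)·[0.6454·0.0000 + 0.3546·0.0000] = 0.0000
Node d (S = 21.7): V_d = e^(−0.05)·[0.6454·0.0000 + 0.3546·5.1590] = 1.7403
Node 0 (S = 25): V_0 = e^(−0.05)·[0.6454·0.0000 + 0.3546·1.7403] = 0.5871

$0.59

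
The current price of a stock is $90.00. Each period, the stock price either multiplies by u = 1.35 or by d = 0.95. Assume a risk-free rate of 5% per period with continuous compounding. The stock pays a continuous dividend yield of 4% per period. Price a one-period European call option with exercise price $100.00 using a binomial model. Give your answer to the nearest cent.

$3.07

Per-period risk-free factor R = e^0.05 = 1.0513; dividend-adjusted growth = e^(0.05−0.04) = 1.0101.
Risk-neutral probability p = (1.0101 − 0.95)/(1.35 − 0.95) = 0.0601/0.4000 = 0.1501
Terminal stock prices: S_u = 121.5, S_d = 85.5
Terminal payoffs (S − K): max(21.5, 0) = 21.5, max(-14.5, 0) = 0
Node 0 (S = 90): V_0 = e^(−0.05)·[0.1501·21.5000 + 0.8499·0.0000] = 3.0703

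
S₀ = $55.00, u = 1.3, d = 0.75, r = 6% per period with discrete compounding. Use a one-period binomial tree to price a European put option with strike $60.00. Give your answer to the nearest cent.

Risk-neutral probability p = (1 + 0.06 − 0.75)/(1.3 − 0.75) = 0.3100/0.5500 = 0.5636
Terminal stock prices: S_u = 71.5, S_d = 41.25
Terminal payoffs (K − S): max(-11.5, 0) = 0, max(18.75, 0) = 18.75
Node 0 (S = 55): V_0 = 1/1.06·[0.5636·0.0000 + 0.4364·18.7500] = 7.7187

$7.72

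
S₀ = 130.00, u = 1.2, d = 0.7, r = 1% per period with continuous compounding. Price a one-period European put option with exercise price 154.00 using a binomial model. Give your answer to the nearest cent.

Risk-neutral probability p = (e^0.01 − 0.7)/(1.2 − 0.7) = 0.3101/0.5000 = 0.6201
Terminal stock prices: S_u = 156, S_d = 91
Terminal payoffs (K − S): max(-2, 0) = 0, max(63, 0) = 63
Node 0 (S = 130): V_0 = e^(−0.01)·[0.6201·0.0000 + 0.3799·63.0000] = 23.6955

23.70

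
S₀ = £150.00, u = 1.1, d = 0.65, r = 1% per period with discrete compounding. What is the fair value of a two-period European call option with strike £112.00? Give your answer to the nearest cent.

£43.60

Risk-neutral probability p = (1 + 0.01 − 0.65)/(1.1 − 0.65) = 0.3600/0.4500 = 0.8000
Terminal stock prices: S_uu = 181.5, S_ud = 107.2, S_dd = 63.38
Terminal payoffs (S − K): max(69.5, 0) = 69.5, max(-4.75, 0) = 0, max(-48.62, 0) = 0
Node u (S = 165): V_u = 1/1.01·[0.8000·69.5000 + 0.2000·0.0000] = 55.0495
Node d (S = 97.5): V_d = 1/1.01·[0.8000·0.0000 + 0.2000·0.0000] = 0.0000
Node 0 (S = 150): V_0 = 1/1.01·[0.8000·55.0495 + 0.2000·0.0000] = 43.6036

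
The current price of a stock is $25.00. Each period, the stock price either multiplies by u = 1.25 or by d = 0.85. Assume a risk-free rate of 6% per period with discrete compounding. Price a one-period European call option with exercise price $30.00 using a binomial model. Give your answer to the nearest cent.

Risk-neutral probability p = (1 + 0.06 − 0.85)/(1.25 − 0.85) = 0.2100/0.4000 = 0.5250
Terminal stock prices: S_u = 31.25, S_d = 21.25
Terminal payoffs (S − K): max(1.25, 0) = 1.25, max(-8.75, 0) = 0
Node 0 (S = 25): V_0 = 1/1.06·[0.5250·1.2500 + 0.4750·0.0000] = 0.6191

$0.62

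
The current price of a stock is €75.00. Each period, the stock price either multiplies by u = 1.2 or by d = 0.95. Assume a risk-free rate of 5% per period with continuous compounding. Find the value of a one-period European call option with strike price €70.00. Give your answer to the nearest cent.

Risk-neutral probability p = (e^0.05 − 0.95)/(1.2 − 0.95) = 0.1013/0.2500 = 0.4051
Terminal stock prices: S_u = 90, S_d = 71.25
Terminal payoffs (S − K): max(20, 0) = 20, max(1.25, 0) = 1.25
Node 0 (S = 75): V_0 = e^(−0.05)·[0.4051·20.0000 + 0.5949·1.2500] = 8.4139

€8.41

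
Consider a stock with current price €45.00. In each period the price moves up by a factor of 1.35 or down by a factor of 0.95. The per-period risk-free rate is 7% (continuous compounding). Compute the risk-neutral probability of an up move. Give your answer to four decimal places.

p = 0.3063

Risk-neutral probability p = (e^0.07 − 0.95)/(1.35 − 0.95) = 0.1225/0.4000 = 0.3063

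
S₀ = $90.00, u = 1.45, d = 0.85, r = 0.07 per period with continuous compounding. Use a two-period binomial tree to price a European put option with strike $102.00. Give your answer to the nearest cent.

$12.72

Risk-neutral probability p = (e^0.07 − 0.85)/(1.45 − 0.85) = 0.2225/0.6000 = 0.3708
Terminal stock prices: S_uu = 189.2, S_ud = 110.9, S_dd = 65.02
Terminal payoffs (K − S): max(-87.22, 0) = 0, max(-8.925, 0) = 0, max(36.98, 0) = 36.98
Node u (S = 130.5): V_u = e^(−0.07)·[0.3708·0.0000 + 0.6292·0.0000] = 0.0000
Node d (S = 76.5): V_d = e^(−0.07)·[0.3708·0.0000 + 0.6292·36.9750] = 21.6902
Node 0 (S = 90): V_0 = e^(−0.07)·[0.3708·0.0000 + 0.6292·21.6902] = 12.7239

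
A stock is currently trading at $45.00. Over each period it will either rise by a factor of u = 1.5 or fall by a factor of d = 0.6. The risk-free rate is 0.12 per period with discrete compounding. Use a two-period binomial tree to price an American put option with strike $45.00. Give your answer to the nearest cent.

Risk-neutral probability p = (1 + 0.12 − 0.6)/(1.5 − 0.6) = 0.5200/0.9000 = 0.5778
Terminal stock prices: S_uu = 101.2, S_ud = 40.5, S_dd = 16.2
Terminal payoffs (K − S): max(-56.25, 0) = 0, max(4.5, 0) = 4.5, max(28.8, 0) = 28.8
Node u (S = 67.5): continuation = 1/1.12·[0.5778·0.0000 + 0.4222·4.5000] = 1.6964; exercise value = 0.0000 ≤ continuation, so V_u = 1.6964
Node d (S = 27): continuation = 1/1.12·[0.5778·4.5000 + 0.4222·28.8000] = 13.1786; exercise value = 18.0000 > continuation, so V_d = 18.0000 (exercise)
Node 0 (S = 45): continuation = 1/1.12·[0.5778·1.6964 + 0.4222·18.0000] = 7.6609; exercise value = 0.0000 ≤ continuation, so V_0 = 7.6609

$7.66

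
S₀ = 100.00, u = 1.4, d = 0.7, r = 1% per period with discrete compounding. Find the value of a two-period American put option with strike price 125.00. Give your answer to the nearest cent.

Risk-neutral probability p = (1 + 0.01 − 0.7)/(1.4 − 0.7) = 0.3100/0.7000 = 0.4429
Terminal stock prices: S_uu = 196, S_ud = 98, S_dd = 49
Terminal payoffs (K − S): max(-71, 0) = 0, max(27, 0) = 27, max(76, 0) = 76
Node u (S = 140): continuation = 1/1.01·[0.4429·0.0000 + 0.5571·27.0000] = 14.8939; exercise value = 0.0000 ≤ continuation, so V_u = 14.8939
Node d (S = 70): continuation = 1/1.01·[0.4429·27.0000 + 0.5571·76.0000] = 53.7624; exercise value = 55.0000 > continuation, so V_d = 55.0000 (exercise)
Node 0 (S = 100): continuation = 1/1.01·[0.4429·14.8939 + 0.5571·55.0000] = 36.8700; exercise value = 25.0000 ≤ continuation, so V_0 = 36.8700

36.87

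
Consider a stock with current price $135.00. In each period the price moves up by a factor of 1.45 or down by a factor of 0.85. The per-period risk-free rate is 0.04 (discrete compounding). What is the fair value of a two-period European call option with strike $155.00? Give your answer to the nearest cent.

Risk-neutral probability p = (1 + 0.04 − 0.85)/(1.45 − 0.85) = 0.1900/0.6000 = 0.3167
Terminal stock prices: S_uu = 283.8, S_ud = 166.4, S_dd = 97.54
Terminal payoffs (S − K): max(128.8, 0) = 128.8, max(11.39, 0) = 11.39, max(-57.46, 0) = 0
Node u (S = 195.8): V_u = 1/1.04·[0.3167·128.8375 + 0.6833·11.3875] = 46.7115
Node d (S = 114.8): V_d = 1/1.04·[0.3167·11.3875 + 0.6833·0.0000] = 3.4673
Node 0 (S = 135): V_0 = 1/1.04·[0.3167·46.7115 + 0.6833·3.4673] = 16.5013

$16.50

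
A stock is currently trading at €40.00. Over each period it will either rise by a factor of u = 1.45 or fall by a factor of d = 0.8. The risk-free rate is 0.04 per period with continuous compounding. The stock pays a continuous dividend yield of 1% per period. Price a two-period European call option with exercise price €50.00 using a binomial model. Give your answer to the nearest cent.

€3.96

Per-period risk-free factor R = e^0.04 = 1.0408; dividend-adjusted growth = e^(0.04−0.01) = 1.0305.
Risk-neutral probability p = (1.0305 − 0.8)/(1.45 − 0.8) = 0.2305/0.6500 = 0.3545
Terminal stock prices: S_uu = 84.1, S_ud = 46.4, S_dd = 25.6
Terminal payoffs (S − K): max(34.1, 0) = 34.1, max(-3.6, 0) = 0, max(-24.4, 0) = 0
Node u (S = 58): V_u = e^(−0.04)·[0.3545·34.1000 + 0.6455·0.0000] = 11.6159
Node d (S = 32): V_d = e^(−0.04)·[0.3545·0.0000 + 0.6455·0.0000] = 0.0000
Node 0 (S = 40): V_0 = e^(−0.04)·[0.3545·11.6159 + 0.6455·0.0000] = 3.9569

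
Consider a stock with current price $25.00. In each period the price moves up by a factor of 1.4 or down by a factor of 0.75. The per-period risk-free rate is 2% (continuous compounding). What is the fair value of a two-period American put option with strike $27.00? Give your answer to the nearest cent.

$4.90

Risk-neutral probability p = (e^0.02 − 0.75)/(1.4 − 0.75) = 0.2702/0.6500 = 0.4157
Terminal stock prices: S_uu = 49, S_ud = 26.25, S_dd = 14.06
Terminal payoffs (K − S): max(-22, 0) = 0, max(0.75, 0) = 0.75, max(12.94, 0) = 12.94
Node u (S = 35): continuation = e^(−0.02)·[0.4157·0.0000 + 0.5843·0.7500] = 0.4296; exercise value = 0.0000 ≤ continuation, so V_u = 0.4296
Node d (S = 18.75): continuation = e^(−0.02)·[0.4157·0.7500 + 0.5843·12.9375] = 7.7154; exercise value = 8.2500 > continuation, so V_d = 8.2500 (exercise)
Node 0 (S = 25): continuation = e^(−0.02)·[0.4157·0.4296 + 0.5843·8.2500] = 4.9001; exercise value = 2.0000 ≤ continuation, so V_0 = 4.9001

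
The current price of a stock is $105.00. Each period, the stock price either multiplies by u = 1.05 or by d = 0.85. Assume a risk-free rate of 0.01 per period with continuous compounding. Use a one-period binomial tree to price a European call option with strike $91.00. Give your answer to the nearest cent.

Risk-neutral probability p = (e^0.01 − 0.85)/(1.05 − 0.85) = 0.1601/0.2000 = 0.8003
Terminal stock prices: S_u = 110.2, S_d = 89.25
Terminal payoffs (S − K): max(19.25, 0) = 19.25, max(-1.75, 0) = 0
Node 0 (S = 105): V_0 = e^(−0.01)·[0.8003·19.2500 + 0.1997·0.0000] = 15.2515

$15.25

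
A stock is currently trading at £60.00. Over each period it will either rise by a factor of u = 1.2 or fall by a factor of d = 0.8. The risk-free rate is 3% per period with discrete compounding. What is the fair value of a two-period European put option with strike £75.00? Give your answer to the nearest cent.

£14.25

Risk-neutral probability p = (1 + 0.03 − 0.8)/(1.2 − 0.8) = 0.2300/0.4000 = 0.5750
Terminal stock prices: S_uu = 86.4, S_ud = 57.6, S_dd = 38.4
Terminal payoffs (K − S): max(-11.4, 0) = 0, max(17.4, 0) = 17.4, max(36.6, 0) = 36.6
Node u (S = 72): V_u = 1/1.03·[0.5750·0.0000 + 0.4250·17.4000] = 7.1796
Node d (S = 48): V_d = 1/1.03·[0.5750·17.4000 + 0.4250·36.6000] = 24.8155
Node 0 (S = 60): V_0 = 1/1.03·[0.5750·7.1796 + 0.4250·24.8155] = 14.2475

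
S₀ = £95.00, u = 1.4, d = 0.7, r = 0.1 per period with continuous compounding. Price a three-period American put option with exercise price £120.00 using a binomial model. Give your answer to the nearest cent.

Risk-neutral probability p = (e^0.1 − 0.7)/(1.4 − 0.7) = 0.4052/0.7000 = 0.5788
Terminal stock prices: S_uuu = 260.7, S_uud = 130.3, S_udd = 65.17, S_ddd = 32.58
Terminal payoffs (K − S): max(-140.7, 0) = 0, max(-10.34, 0) = 0, max(54.83, 0) = 54.83, max(87.42, 0) = 87.42
Node uu (S = 186.2): continuation = e^(−0.1)·[0.5788·0.0000 + 0.4212·0.0000] = 0.0000; exercise value = 0.0000 ≤ continuation, so V_uu = 0.0000
Node ud (S = 93.1): continuation = e^(−0.1)·[0.5788·0.0000 + 0.4212·54.8300] = 20.8959; exercise value = 26.9000 > continuation, so V_ud = 26.9000 (exercise)
Node dd (S = 46.55): continuation = e^(−0.1)·[0.5788·54.8300 + 0.4212·87.4150] = 62.0305; exercise value = 73.4500 > continuation, so V_dd = 73.4500 (exercise)
Node u (S = 133): continuation = e^(−0.1)·[0.5788·0.0000 + 0.4212·26.9000] = 10.2517; exercise value = 0.0000 ≤ continuation, so V_u = 10.2517
Node d (S = 66.5): continuation = e^(−0.1)·[0.5788·26.9000 + 0.4212·73.4500] = 42.0805; exercise value = 53.5000 > continuation, so V_d = 53.5000 (exercise)
Node 0 (S = 95): continuation = e^(−0.1)·[0.5788·10.2517 + 0.4212·53.5000] = 25.7582; exercise value = 25.0000 ≤ continuation, so V_0 = 25.7582

£25.76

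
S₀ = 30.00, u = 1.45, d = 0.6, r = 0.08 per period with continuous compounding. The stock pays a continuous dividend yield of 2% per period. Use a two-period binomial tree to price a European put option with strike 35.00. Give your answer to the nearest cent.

Per-period risk-free factor R = e^0.08 = 1.0833; dividend-adjusted growth = e^(0.08−0.02) = 1.0618.
Risk-neutral probability p = (1.0618 − 0.6)/(1.45 − 0.6) = 0.4618/0.8500 = 0.5433
Terminal stock prices: S_uu = 63.08, S_ud = 26.1, S_dd = 10.8
Terminal payoffs (K − S): max(-28.08, 0) = 0, max(8.9, 0) = 8.9, max(24.2, 0) = 24.2
Node u (S = 43.5): V_u = e^(−0.08)·[0.5433·0.0000 + 0.4567·8.9000] = 3.7518
Node d (S = 18): V_d = e^(−0.08)·[0.5433·8.9000 + 0.4567·24.2000] = 14.6655
Node 0 (S = 30): V_0 = e^(−0.08)·[0.5433·3.7518 + 0.4567·14.6655] = 8.0641

8.06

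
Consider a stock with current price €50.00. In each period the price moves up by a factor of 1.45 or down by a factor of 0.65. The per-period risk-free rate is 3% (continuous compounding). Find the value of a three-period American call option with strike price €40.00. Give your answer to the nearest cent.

Risk-neutral probability p = (e^0.03 − 0.65)/(1.45 − 0.65) = 0.3805/0.8000 = 0.4756
Terminal stock prices: S_uuu = 152.4, S_uud = 68.33, S_udd = 30.63, S_ddd = 13.73
Terminal payoffs (S − K): max(112.4, 0) = 112.4, max(28.33, 0) = 28.33, max(-9.369, 0) = 0, max(-26.27, 0) = 0
Node uu (S = 105.1): continuation = e^(−0.03)·[0.4756·112.4313 + 0.5244·28.3312] = 66.3072; exercise value = 65.1250 ≤ continuation, so V_uu = 66.3072
Node ud (S = 47.12): continuation = e^(−0.03)·[0.4756·28.3312 + 0.5244·0.0000] = 13.0752; exercise value = 7.1250 ≤ continuation, so V_ud = 13.0752
Node dd (S = 21.13): continuation = e^(−0.03)·[0.4756·0.0000 + 0.5244·0.0000] = 0.0000; exercise value = 0.0000 ≤ continuation, so V_dd = 0.0000
Node u (S = 72.5): continuation = e^(−0.03)·[0.4756·66.3072 + 0.5244·13.0752] = 37.2560; exercise value = 32.5000 ≤ continuation, so V_u = 37.2560
Node d (S = 32.5): continuation = e^(−0.03)·[0.4756·13.0752 + 0.5244·0.0000] = 6.0344; exercise value = 0.0000 ≤ continuation, so V_d = 6.0344
Node 0 (S = 50): continuation = e^(−0.03)·[0.4756·37.2560 + 0.5244·6.0344] = 20.2652; exercise value = 10.0000 ≤ continuation, so V_0 = 20.2652

€20.27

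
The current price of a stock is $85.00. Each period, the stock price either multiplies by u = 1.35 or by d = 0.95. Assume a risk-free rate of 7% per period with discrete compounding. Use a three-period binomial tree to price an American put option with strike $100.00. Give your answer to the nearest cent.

$15.00

Risk-neutral probability p = (1 + 0.07 − 0.95)/(1.35 − 0.95) = 0.1200/0.4000 = 0.3000
Terminal stock prices: S_uuu = 209.1, S_uud = 147.2, S_udd = 103.6, S_ddd = 72.88
Terminal payoffs (K − S): max(-109.1, 0) = 0, max(-47.17, 0) = 0, max(-3.562, 0) = 0, max(27.12, 0) = 27.12
Node uu (S = 154.9): continuation = 1/1.07·[0.3000·0.0000 + 0.7000·0.0000] = 0.0000; exercise value = 0.0000 ≤ continuation, so V_uu = 0.0000
Node ud (S = 109): continuation = 1/1.07·[0.3000·0.0000 + 0.7000·0.0000] = 0.0000; exercise value = 0.0000 ≤ continuation, so V_ud = 0.0000
Node dd (S = 76.71): continuation = 1/1.07·[0.3000·0.0000 + 0.7000·27.1231] = 17.7441; exercise value = 23.2875 > continuation, so V_dd = 23.2875 (exercise)
Node u (S = 114.8): continuation = 1/1.07·[0.3000·0.0000 + 0.7000·0.0000] = 0.0000; exercise value = 0.0000 ≤ continuation, so V_u = 0.0000
Node d (S = 80.75): continuation = 1/1.07·[0.3000·0.0000 + 0.7000·23.2875] = 15.2348; exercise value = 19.2500 > continuation, so V_d = 19.2500 (exercise)
Node 0 (S = 85): continuation = 1/1.07·[0.3000·0.0000 + 0.7000·19.2500] = 12.5935; exercise value = 15.0000 > continuation, so V_0 = 15.0000 (exercise)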